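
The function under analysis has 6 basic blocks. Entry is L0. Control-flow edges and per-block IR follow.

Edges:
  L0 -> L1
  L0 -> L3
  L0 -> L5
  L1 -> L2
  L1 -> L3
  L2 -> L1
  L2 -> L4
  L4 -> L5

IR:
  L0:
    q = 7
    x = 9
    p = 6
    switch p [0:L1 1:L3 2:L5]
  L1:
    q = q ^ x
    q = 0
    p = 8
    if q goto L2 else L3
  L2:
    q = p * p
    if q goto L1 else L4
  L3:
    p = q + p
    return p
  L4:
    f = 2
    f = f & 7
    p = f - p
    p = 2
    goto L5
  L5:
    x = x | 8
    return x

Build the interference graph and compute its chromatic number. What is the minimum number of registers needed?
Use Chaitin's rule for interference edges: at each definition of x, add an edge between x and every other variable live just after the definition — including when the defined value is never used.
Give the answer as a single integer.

Answer: 3

Derivation:
def/use:
  L0: {p,q,x} / ∅
  L1: {p,q} / {q,x}
  L2: {q} / {p}
  L3: {p} / {p,q}
  L4: {f,p} / {p}
  L5: {x} / {x}

Backward fixpoint:
  L0: in=∅ out={p,q,x}
  L1: in={q,x} out={p,q,x}
  L2: in={p,x} out={p,q,x}
  L3: in={p,q} out=∅
  L4: in={p,x} out={x}
  L5: in={x} out=∅

Interfere edges:
  f — {p,x}
  p — {f,q,x}
  q — {p,x}
  x — {f,p,q}

Colouring:
  {f,p,x} pairwise interfere (3-clique) ⇒ χ ≥ 3
  assign f→R2 p→R0 q→R2 x→R1 — no edge inside a register ⇒ χ ≤ 3
  χ = 3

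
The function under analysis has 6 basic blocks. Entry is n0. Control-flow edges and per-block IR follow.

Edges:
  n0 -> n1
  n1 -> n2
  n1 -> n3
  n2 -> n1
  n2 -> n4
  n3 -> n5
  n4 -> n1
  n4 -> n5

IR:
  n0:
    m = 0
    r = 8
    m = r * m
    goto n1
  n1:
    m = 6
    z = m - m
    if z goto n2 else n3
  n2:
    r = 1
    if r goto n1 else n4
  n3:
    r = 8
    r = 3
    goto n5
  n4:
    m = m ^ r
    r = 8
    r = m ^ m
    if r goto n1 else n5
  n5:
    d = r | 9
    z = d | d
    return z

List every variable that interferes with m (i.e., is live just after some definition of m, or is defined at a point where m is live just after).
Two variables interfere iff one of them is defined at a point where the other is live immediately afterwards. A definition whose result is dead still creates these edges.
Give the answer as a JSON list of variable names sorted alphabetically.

Answer: ["r", "z"]

Derivation:
Per-block:
  n0: def={m,r} ue=∅
  n1: def={m,z} ue=∅
  n2: def={r} ue=∅
  n3: def={r} ue=∅
  n4: def={m,r} ue={m,r}
  n5: def={d,z} ue={r}

Liveness:
  n0 li=∅ lo=∅
  n1 li=∅ lo={m}
  n2 li={m} lo={m,r}
  n3 li=∅ lo={r}
  n4 li={m,r} lo={r}
  n5 li={r} lo=∅

Conflict graph:
  d — ∅
  m — {r,z}
  r — {m}
  z — {m}

N(m) = ["r", "z"]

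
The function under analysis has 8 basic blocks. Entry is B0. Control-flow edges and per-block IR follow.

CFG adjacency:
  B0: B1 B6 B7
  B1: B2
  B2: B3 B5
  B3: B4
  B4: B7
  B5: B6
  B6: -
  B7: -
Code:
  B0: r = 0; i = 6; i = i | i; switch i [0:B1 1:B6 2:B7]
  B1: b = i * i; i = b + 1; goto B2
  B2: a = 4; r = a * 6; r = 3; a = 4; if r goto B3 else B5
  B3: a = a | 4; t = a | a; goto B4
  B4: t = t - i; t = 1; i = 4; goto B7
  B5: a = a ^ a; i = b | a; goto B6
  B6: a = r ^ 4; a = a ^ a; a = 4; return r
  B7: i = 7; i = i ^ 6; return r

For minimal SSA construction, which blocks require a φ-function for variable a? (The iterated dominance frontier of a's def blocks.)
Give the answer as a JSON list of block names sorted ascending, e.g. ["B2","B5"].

idom tree: B1←B0 B2←B1 B3←B2 B4←B3 B5←B2 B6←B0 B7←B0
Dom at joins:
  B6: preds {B0,B5}: {B0} ∩ {B0,B1,B2,B5} = {B0}; idom=B0
  B7: preds {B0,B4}: {B0} ∩ {B0,B1,B2,B3,B4} = {B0}; idom=B0

Frontier:
  B6←B0: walk · to B0
  B6←B5: walk B5→B2→B1 to B0
  B7←B0: walk · to B0
  B7←B4: walk B4→B3→B2→B1 to B0
  B0 → ∅
  B1 → {B6,B7}
  B2 → {B6,B7}
  B3 → {B7}
  B4 → {B7}
  B5 → {B6}
  B6 → ∅
  B7 → ∅

φ for a: defs {B2,B3,B5,B6}
  DF⁺ = {B6,B7}

Answer: ["B6", "B7"]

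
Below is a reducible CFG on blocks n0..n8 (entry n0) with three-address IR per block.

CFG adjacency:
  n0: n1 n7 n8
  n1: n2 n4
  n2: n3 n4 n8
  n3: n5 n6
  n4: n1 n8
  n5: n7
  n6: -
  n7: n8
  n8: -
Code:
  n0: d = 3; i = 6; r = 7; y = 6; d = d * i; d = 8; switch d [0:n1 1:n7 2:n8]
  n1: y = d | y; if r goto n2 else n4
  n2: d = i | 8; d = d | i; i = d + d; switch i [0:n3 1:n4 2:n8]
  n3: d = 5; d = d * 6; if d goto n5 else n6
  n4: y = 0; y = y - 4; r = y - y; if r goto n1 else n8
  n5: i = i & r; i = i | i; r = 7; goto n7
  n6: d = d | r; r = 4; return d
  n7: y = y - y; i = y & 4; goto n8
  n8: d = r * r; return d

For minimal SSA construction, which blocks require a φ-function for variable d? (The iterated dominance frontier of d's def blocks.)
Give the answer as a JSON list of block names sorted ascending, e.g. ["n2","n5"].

Answer: ["n1", "n4", "n7", "n8"]

Derivation:
idom tree: n1←n0 n2←n1 n3←n2 n4←n1 n5←n3 n6←n3 n7←n0 n8←n0
Join-block Dom:
  n1: preds {n0,n4}: {n0} ∩ {n0,n1,n4} = {n0}; idom=n0
  n4: preds {n1,n2}: {n0,n1} ∩ {n0,n1,n2} = {n0,n1}; idom=n1
  n7: preds {n0,n5}: {n0} ∩ {n0,n1,n2,n3,n5} = {n0}; idom=n0
  n8: preds {n0,n2,n4,n7}: {n0} ∩ {n0,n1,n2} ∩ {n0,n1,n4} ∩ {n0,n7} = {n0}; idom=n0

Frontier:
  join n1 pred n0: · stop@n0
  join n1 pred n4: n4→n1 stop@n0
  join n4 pred n1: · stop@n1
  join n4 pred n2: n2 stop@n1
  join n7 pred n0: · stop@n0
  join n7 pred n5: n5→n3→n2→n1 stop@n0
  join n8 pred n0: · stop@n0
  join n8 pred n2: n2→n1 stop@n0
  join n8 pred n4: n4→n1 stop@n0
  join n8 pred n7: n7 stop@n0
  n0: DF=∅
  n1: DF={n1,n7,n8}
  n2: DF={n4,n7,n8}
  n3: DF={n7}
  n4: DF={n1,n8}
  n5: DF={n7}
  n6: DF=∅
  n7: DF={n8}
  n8: DF=∅

φ for d: defs {n0,n2,n3,n6,n8}
  DF⁺ = {n1,n4,n7,n8}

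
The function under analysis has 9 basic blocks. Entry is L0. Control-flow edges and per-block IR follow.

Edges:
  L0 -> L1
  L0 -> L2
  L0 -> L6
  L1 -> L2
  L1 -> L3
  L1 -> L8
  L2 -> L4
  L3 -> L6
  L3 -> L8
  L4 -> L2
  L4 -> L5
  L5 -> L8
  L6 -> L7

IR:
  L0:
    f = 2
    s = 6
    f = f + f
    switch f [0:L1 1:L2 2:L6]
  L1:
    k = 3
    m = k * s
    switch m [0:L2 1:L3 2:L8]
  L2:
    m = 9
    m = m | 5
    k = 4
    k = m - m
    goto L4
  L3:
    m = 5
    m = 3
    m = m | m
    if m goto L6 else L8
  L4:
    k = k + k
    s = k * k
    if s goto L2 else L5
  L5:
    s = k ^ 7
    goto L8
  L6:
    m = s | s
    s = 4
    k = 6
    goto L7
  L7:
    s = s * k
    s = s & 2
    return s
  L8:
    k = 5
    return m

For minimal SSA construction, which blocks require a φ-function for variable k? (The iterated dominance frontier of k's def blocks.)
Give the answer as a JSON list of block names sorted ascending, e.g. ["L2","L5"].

Answer: ["L2", "L6", "L8"]

Derivation:
idom tree: L1←L0 L2←L0 L3←L1 L4←L2 L5←L4 L6←L0 L7←L6 L8←L0
Join-block Dom:
  L2: preds {L0,L1,L4}: {L0} ∩ {L0,L1} ∩ {L0,L2,L4} = {L0}; idom=L0
  L6: preds {L0,L3}: {L0} ∩ {L0,L1,L3} = {L0}; idom=L0
  L8: preds {L1,L3,L5}: {L0,L1} ∩ {L0,L1,L3} ∩ {L0,L2,L4,L5} = {L0}; idom=L0

DF derivation:
  join L2 pred L0: · stop@L0
  join L2 pred L1: L1 stop@L0
  join L2 pred L4: L4→L2 stop@L0
  join L6 pred L0: · stop@L0
  join L6 pred L3: L3→L1 stop@L0
  join L8 pred L1: L1 stop@L0
  join L8 pred L3: L3→L1 stop@L0
  join L8 pred L5: L5→L4→L2 stop@L0
  DF(L0)=∅
  DF(L1)={L2,L6,L8}
  DF(L2)={L2,L8}
  DF(L3)={L6,L8}
  DF(L4)={L2,L8}
  DF(L5)={L8}
  DF(L6)=∅
  DF(L7)=∅
  DF(L8)=∅

φ for k: defs {L1,L2,L4,L6,L8}
  DF⁺ = {L2,L6,L8}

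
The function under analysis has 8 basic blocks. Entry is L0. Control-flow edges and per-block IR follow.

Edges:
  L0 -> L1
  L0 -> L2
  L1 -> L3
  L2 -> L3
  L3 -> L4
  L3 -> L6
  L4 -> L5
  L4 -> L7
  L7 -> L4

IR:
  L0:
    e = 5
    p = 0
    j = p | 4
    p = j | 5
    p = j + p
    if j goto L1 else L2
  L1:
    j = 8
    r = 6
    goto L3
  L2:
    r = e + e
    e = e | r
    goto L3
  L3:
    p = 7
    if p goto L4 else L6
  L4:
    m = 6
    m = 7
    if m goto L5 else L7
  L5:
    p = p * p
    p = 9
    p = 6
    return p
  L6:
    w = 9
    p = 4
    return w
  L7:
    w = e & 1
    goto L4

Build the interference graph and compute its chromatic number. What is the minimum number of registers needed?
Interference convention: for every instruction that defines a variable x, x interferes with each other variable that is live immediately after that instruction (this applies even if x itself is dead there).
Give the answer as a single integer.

Block summaries:
  L0: def={e,j,p} ue=∅
  L1: def={j,r} ue=∅
  L2: def={e,r} ue={e}
  L3: def={p} ue=∅
  L4: def={m} ue=∅
  L5: def={p} ue={p}
  L6: def={p,w} ue=∅
  L7: def={w} ue={e}

Backward fixpoint:
  L0: in=∅ out={e}
  L1: in={e} out={e}
  L2: in={e} out={e}
  L3: in={e} out={e,p}
  L4: in={e,p} out={e,p}
  L5: in={p} out=∅
  L6: in=∅ out=∅
  L7: in={e,p} out={e,p}

Interference:
  e↔{j,m,p,r,w}
  j↔{e,p}
  m↔{e,p}
  p↔{e,j,m,w}
  r↔{e}
  w↔{e,p}

Registers:
  lower bound: {e,j,p} mutually conflict ⇒ χ ≥ 3
  3-colouring: c0={e}  c1={p,r}  c2={j,m,w}
  χ = 3

Answer: 3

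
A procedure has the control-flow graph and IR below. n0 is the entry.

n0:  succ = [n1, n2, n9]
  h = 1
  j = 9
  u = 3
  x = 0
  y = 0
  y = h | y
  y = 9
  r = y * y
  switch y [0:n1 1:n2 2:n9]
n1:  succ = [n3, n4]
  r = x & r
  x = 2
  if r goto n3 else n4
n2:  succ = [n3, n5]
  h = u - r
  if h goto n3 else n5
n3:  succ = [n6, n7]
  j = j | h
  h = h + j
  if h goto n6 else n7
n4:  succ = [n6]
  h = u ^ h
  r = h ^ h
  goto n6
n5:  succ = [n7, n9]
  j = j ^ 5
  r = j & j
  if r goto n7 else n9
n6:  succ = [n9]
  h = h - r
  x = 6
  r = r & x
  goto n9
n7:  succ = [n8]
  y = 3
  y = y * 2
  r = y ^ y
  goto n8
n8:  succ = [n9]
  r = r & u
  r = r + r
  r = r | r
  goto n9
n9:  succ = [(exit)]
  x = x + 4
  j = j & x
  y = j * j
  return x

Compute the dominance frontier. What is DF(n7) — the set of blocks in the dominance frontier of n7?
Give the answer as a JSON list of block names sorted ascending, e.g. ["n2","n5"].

idom tree: n1←n0 n2←n0 n3←n0 n4←n1 n5←n2 n6←n0 n7←n0 n8←n7 n9←n0
Dom at joins:
  n3: preds {n1,n2}: {n0,n1} ∩ {n0,n2} = {n0}; idom=n0
  n6: preds {n3,n4}: {n0,n3} ∩ {n0,n1,n4} = {n0}; idom=n0
  n7: preds {n3,n5}: {n0,n3} ∩ {n0,n2,n5} = {n0}; idom=n0
  n9: preds {n0,n5,n6,n8}: {n0} ∩ {n0,n2,n5} ∩ {n0,n6} ∩ {n0,n7,n8} = {n0}; idom=n0

DF walk-up:
  n3←n1: walk n1 to n0
  n3←n2: walk n2 to n0
  n6←n3: walk n3 to n0
  n6←n4: walk n4→n1 to n0
  n7←n3: walk n3 to n0
  n7←n5: walk n5→n2 to n0
  n9←n0: walk · to n0
  n9←n5: walk n5→n2 to n0
  n9←n6: walk n6 to n0
  n9←n8: walk n8→n7 to n0
  DF(n0)=∅
  DF(n1)={n3,n6}
  DF(n2)={n3,n7,n9}
  DF(n3)={n6,n7}
  DF(n4)={n6}
  DF(n5)={n7,n9}
  DF(n6)={n9}
  DF(n7)={n9}
  DF(n8)={n9}
  DF(n9)=∅

DF(n7) = ["n9"]

Answer: ["n9"]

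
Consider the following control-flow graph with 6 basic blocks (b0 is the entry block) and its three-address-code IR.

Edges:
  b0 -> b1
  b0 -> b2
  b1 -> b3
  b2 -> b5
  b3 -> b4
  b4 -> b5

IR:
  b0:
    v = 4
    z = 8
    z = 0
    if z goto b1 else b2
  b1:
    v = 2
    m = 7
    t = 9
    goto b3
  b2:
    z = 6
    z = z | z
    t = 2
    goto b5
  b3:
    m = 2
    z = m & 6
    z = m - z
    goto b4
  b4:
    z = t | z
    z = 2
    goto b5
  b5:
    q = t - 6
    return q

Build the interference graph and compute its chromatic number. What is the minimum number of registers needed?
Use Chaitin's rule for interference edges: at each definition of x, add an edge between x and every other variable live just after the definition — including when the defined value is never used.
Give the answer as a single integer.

Answer: 3

Derivation:
Block summaries:
  b0 def {v,z} use ∅
  b1 def {m,t,v} use ∅
  b2 def {t,z} use ∅
  b3 def {m,z} use ∅
  b4 def {z} use {t,z}
  b5 def {q} use {t}

Live sets:
  b0: in=∅ out=∅
  b1: in=∅ out={t}
  b2: in=∅ out={t}
  b3: in={t} out={t,z}
  b4: in={t,z} out={t}
  b5: in={t} out=∅

Interfere edges:
  m — {t,z}
  q — ∅
  t — {m,z}
  v — ∅
  z — {m,t}

Registers:
  lower bound: {m,t,z} mutually conflict ⇒ χ ≥ 3
  3-colouring: r0={m,q,v}  r1={t}  r2={z}
  χ = 3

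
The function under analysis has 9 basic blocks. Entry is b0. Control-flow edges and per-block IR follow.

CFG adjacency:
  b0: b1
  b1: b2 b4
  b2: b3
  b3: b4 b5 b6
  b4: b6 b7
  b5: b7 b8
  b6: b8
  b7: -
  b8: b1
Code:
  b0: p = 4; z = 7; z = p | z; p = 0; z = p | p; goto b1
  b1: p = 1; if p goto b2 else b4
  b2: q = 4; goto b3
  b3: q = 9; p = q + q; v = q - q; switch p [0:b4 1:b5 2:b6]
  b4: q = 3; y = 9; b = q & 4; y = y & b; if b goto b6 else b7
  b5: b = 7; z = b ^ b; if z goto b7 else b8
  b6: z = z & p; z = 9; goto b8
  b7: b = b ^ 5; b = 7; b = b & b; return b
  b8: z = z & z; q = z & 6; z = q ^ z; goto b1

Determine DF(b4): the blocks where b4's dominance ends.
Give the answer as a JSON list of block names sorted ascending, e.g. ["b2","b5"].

idom tree: b1←b0 b2←b1 b3←b2 b4←b1 b5←b3 b6←b1 b7←b1 b8←b1
Dom∩ at merges:
  b1: preds {b0,b8}: {b0} ∩ {b0,b1,b8} = {b0}; idom=b0
  b4: preds {b1,b3}: {b0,b1} ∩ {b0,b1,b2,b3} = {b0,b1}; idom=b1
  b6: preds {b3,b4}: {b0,b1,b2,b3} ∩ {b0,b1,b4} = {b0,b1}; idom=b1
  b7: preds {b4,b5}: {b0,b1,b4} ∩ {b0,b1,b2,b3,b5} = {b0,b1}; idom=b1
  b8: preds {b5,b6}: {b0,b1,b2,b3,b5} ∩ {b0,b1,b6} = {b0,b1}; idom=b1

DF walk-up:
  b1←b0: walk · to b0
  b1←b8: walk b8→b1 to b0
  b4←b1: walk · to b1
  b4←b3: walk b3→b2 to b1
  b6←b3: walk b3→b2 to b1
  b6←b4: walk b4 to b1
  b7←b4: walk b4 to b1
  b7←b5: walk b5→b3→b2 to b1
  b8←b5: walk b5→b3→b2 to b1
  b8←b6: walk b6 to b1
  DF(b0)=∅
  DF(b1)={b1}
  DF(b2)={b4,b6,b7,b8}
  DF(b3)={b4,b6,b7,b8}
  DF(b4)={b6,b7}
  DF(b5)={b7,b8}
  DF(b6)={b8}
  DF(b7)=∅
  DF(b8)={b1}

DF(b4) = ["b6", "b7"]

Answer: ["b6", "b7"]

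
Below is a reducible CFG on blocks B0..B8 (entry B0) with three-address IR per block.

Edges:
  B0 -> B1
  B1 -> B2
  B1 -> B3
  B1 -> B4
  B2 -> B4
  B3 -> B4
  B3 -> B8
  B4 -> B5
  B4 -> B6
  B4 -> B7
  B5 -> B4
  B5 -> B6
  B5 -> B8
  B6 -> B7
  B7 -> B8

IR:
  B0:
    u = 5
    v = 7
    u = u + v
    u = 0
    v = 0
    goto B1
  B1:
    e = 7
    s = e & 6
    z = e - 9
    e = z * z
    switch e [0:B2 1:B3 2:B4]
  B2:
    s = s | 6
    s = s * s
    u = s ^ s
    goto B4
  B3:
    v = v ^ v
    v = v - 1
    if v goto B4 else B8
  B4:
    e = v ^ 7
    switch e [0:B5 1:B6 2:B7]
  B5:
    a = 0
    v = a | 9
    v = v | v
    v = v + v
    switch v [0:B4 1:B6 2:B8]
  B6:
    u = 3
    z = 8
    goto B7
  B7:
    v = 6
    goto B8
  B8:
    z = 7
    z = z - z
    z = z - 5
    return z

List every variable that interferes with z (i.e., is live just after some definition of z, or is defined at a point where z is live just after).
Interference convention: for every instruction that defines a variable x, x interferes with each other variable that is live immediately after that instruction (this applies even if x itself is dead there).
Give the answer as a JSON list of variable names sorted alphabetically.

def/use:
  B0: {u,v} / ∅
  B1: {e,s,z} / ∅
  B2: {s,u} / {s}
  B3: {v} / {v}
  B4: {e} / {v}
  B5: {a,v} / ∅
  B6: {u,z} / ∅
  B7: {v} / ∅
  B8: {z} / ∅

Live sets:
  live B0: ∅→{v}
  live B1: {v}→{s,v}
  live B2: {s,v}→{v}
  live B3: {v}→{v}
  live B4: {v}→∅
  live B5: ∅→{v}
  live B6: ∅→∅
  live B7: ∅→∅
  live B8: ∅→∅

Interference:
  a↔∅
  e↔{s,v}
  s↔{e,v,z}
  u↔{v}
  v↔{e,s,u,z}
  z↔{s,v}

N(z) = ["s", "v"]

Answer: ["s", "v"]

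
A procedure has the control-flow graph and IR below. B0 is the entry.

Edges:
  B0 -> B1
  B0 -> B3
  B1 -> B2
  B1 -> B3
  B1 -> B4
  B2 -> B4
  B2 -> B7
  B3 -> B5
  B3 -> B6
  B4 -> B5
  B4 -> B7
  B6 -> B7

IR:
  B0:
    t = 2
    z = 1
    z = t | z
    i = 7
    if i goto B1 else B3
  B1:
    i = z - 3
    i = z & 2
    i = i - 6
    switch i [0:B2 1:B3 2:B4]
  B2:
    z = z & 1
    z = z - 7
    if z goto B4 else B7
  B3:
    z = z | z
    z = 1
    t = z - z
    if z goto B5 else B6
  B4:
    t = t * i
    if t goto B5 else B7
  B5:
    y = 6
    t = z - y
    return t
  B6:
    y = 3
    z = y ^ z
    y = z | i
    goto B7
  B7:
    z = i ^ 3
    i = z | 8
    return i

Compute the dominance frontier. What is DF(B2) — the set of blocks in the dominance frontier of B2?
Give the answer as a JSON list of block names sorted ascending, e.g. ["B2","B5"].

idom tree: B1←B0 B2←B1 B3←B0 B4←B1 B5←B0 B6←B3 B7←B0
Dom∩ at merges:
  B3: preds {B0,B1}: {B0} ∩ {B0,B1} = {B0}; idom=B0
  B4: preds {B1,B2}: {B0,B1} ∩ {B0,B1,B2} = {B0,B1}; idom=B1
  B5: preds {B3,B4}: {B0,B3} ∩ {B0,B1,B4} = {B0}; idom=B0
  B7: preds {B2,B4,B6}: {B0,B1,B2} ∩ {B0,B1,B4} ∩ {B0,B3,B6} = {B0}; idom=B0

DF walk-up:
  B3←B0: walk · to B0
  B3←B1: walk B1 to B0
  B4←B1: walk · to B1
  B4←B2: walk B2 to B1
  B5←B3: walk B3 to B0
  B5←B4: walk B4→B1 to B0
  B7←B2: walk B2→B1 to B0
  B7←B4: walk B4→B1 to B0
  B7←B6: walk B6→B3 to B0
  B0 → ∅
  B1 → {B3,B5,B7}
  B2 → {B4,B7}
  B3 → {B5,B7}
  B4 → {B5,B7}
  B5 → ∅
  B6 → {B7}
  B7 → ∅

DF(B2) = ["B4", "B7"]

Answer: ["B4", "B7"]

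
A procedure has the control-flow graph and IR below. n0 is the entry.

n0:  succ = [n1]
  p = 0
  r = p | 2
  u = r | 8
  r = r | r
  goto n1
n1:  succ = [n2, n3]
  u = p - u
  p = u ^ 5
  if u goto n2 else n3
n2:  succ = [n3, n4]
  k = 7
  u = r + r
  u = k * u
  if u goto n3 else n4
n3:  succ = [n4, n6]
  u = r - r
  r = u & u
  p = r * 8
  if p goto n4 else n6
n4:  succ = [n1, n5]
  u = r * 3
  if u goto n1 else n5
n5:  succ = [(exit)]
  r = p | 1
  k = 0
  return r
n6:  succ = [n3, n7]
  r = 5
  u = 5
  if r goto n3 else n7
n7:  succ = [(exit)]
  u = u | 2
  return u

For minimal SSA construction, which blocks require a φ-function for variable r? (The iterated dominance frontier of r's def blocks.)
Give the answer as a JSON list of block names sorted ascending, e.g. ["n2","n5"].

Answer: ["n1", "n3", "n4"]

Derivation:
idom tree: n1←n0 n2←n1 n3←n1 n4←n1 n5←n4 n6←n3 n7←n6
Join-block Dom:
  n1: preds {n0,n4}: {n0} ∩ {n0,n1,n4} = {n0}; idom=n0
  n3: preds {n1,n2,n6}: {n0,n1} ∩ {n0,n1,n2} ∩ {n0,n1,n3,n6} = {n0,n1}; idom=n1
  n4: preds {n2,n3}: {n0,n1,n2} ∩ {n0,n1,n3} = {n0,n1}; idom=n1

DF derivation:
  join n1 pred n0: · stop@n0
  join n1 pred n4: n4→n1 stop@n0
  join n3 pred n1: · stop@n1
  join n3 pred n2: n2 stop@n1
  join n3 pred n6: n6→n3 stop@n1
  join n4 pred n2: n2 stop@n1
  join n4 pred n3: n3 stop@n1
  n0 → ∅
  n1 → {n1}
  n2 → {n3,n4}
  n3 → {n3,n4}
  n4 → {n1}
  n5 → ∅
  n6 → {n3}
  n7 → ∅

φ for r: defs {n0,n3,n5,n6}
  DF⁺ = {n1,n3,n4}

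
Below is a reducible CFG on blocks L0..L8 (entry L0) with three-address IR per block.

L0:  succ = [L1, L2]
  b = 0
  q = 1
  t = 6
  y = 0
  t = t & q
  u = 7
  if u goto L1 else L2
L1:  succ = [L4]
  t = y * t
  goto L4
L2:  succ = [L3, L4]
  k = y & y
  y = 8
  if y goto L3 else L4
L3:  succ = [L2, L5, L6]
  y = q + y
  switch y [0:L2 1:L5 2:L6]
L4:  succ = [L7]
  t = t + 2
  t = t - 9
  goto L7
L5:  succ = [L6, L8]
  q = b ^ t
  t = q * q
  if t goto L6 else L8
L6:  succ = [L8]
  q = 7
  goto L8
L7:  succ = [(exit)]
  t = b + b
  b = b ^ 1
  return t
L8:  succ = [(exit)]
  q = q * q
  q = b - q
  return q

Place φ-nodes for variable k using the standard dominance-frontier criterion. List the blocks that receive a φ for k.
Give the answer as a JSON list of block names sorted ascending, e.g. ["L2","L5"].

idom tree: L1←L0 L2←L0 L3←L2 L4←L0 L5←L3 L6←L3 L7←L4 L8←L3
Dom at joins:
  L2: preds {L0,L3}: {L0} ∩ {L0,L2,L3} = {L0}; idom=L0
  L4: preds {L1,L2}: {L0,L1} ∩ {L0,L2} = {L0}; idom=L0
  L6: preds {L3,L5}: {L0,L2,L3} ∩ {L0,L2,L3,L5} = {L0,L2,L3}; idom=L3
  L8: preds {L5,L6}: {L0,L2,L3,L5} ∩ {L0,L2,L3,L6} = {L0,L2,L3}; idom=L3

Frontier:
  join L2 pred L0: · stop@L0
  join L2 pred L3: L3→L2 stop@L0
  join L4 pred L1: L1 stop@L0
  join L4 pred L2: L2 stop@L0
  join L6 pred L3: · stop@L3
  join L6 pred L5: L5 stop@L3
  join L8 pred L5: L5 stop@L3
  join L8 pred L6: L6 stop@L3
  L0: DF=∅
  L1: DF={L4}
  L2: DF={L2,L4}
  L3: DF={L2}
  L4: DF=∅
  L5: DF={L6,L8}
  L6: DF={L8}
  L7: DF=∅
  L8: DF=∅

φ for k: defs {L2}
  DF⁺ = {L2,L4}

Answer: ["L2", "L4"]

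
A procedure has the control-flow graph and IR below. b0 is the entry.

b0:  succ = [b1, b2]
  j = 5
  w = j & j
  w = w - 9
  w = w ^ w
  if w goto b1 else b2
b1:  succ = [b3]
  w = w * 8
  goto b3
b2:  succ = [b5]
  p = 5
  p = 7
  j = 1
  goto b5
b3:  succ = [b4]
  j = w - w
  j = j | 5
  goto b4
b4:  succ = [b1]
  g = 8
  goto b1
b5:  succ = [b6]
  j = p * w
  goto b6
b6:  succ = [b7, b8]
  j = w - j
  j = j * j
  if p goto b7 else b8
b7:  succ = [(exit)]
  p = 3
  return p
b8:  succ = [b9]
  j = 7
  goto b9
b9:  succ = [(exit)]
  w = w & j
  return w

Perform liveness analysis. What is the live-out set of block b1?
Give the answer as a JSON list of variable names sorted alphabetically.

def/use:
  b0 def {j,w} use ∅
  b1 def {w} use {w}
  b2 def {j,p} use ∅
  b3 def {j} use {w}
  b4 def {g} use ∅
  b5 def {j} use {p,w}
  b6 def {j} use {j,p,w}
  b7 def {p} use ∅
  b8 def {j} use ∅
  b9 def {w} use {j,w}

Backward fixpoint:
  b0 li=∅ lo={w}
  b1 li={w} lo={w}
  b2 li={w} lo={p,w}
  b3 li={w} lo={w}
  b4 li={w} lo={w}
  b5 li={p,w} lo={j,p,w}
  b6 li={j,p,w} lo={w}
  b7 li=∅ lo=∅
  b8 li={w} lo={j,w}
  b9 li={j,w} lo=∅

live-out(b1) = ["w"]

Answer: ["w"]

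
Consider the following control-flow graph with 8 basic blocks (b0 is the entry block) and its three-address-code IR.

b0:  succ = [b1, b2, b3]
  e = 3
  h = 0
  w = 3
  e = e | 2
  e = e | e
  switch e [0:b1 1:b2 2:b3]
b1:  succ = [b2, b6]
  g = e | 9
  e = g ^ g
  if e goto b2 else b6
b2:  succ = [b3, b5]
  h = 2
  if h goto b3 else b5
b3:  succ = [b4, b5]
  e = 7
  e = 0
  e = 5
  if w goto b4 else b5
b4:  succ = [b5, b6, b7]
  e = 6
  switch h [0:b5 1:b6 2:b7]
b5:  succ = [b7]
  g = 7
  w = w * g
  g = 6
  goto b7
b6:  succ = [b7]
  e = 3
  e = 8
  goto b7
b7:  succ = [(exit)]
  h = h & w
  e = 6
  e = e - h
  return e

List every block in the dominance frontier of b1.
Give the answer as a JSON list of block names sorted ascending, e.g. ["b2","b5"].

idom tree: b1←b0 b2←b0 b3←b0 b4←b3 b5←b0 b6←b0 b7←b0
Join-block Dom:
  b2: preds {b0,b1}: {b0} ∩ {b0,b1} = {b0}; idom=b0
  b3: preds {b0,b2}: {b0} ∩ {b0,b2} = {b0}; idom=b0
  b5: preds {b2,b3,b4}: {b0,b2} ∩ {b0,b3} ∩ {b0,b3,b4} = {b0}; idom=b0
  b6: preds {b1,b4}: {b0,b1} ∩ {b0,b3,b4} = {b0}; idom=b0
  b7: preds {b4,b5,b6}: {b0,b3,b4} ∩ {b0,b5} ∩ {b0,b6} = {b0}; idom=b0

DF walk-up:
  join b2 pred b0: · stop@b0
  join b2 pred b1: b1 stop@b0
  join b3 pred b0: · stop@b0
  join b3 pred b2: b2 stop@b0
  join b5 pred b2: b2 stop@b0
  join b5 pred b3: b3 stop@b0
  join b5 pred b4: b4→b3 stop@b0
  join b6 pred b1: b1 stop@b0
  join b6 pred b4: b4→b3 stop@b0
  join b7 pred b4: b4→b3 stop@b0
  join b7 pred b5: b5 stop@b0
  join b7 pred b6: b6 stop@b0
  b0 → ∅
  b1 → {b2,b6}
  b2 → {b3,b5}
  b3 → {b5,b6,b7}
  b4 → {b5,b6,b7}
  b5 → {b7}
  b6 → {b7}
  b7 → ∅

DF(b1) = ["b2", "b6"]

Answer: ["b2", "b6"]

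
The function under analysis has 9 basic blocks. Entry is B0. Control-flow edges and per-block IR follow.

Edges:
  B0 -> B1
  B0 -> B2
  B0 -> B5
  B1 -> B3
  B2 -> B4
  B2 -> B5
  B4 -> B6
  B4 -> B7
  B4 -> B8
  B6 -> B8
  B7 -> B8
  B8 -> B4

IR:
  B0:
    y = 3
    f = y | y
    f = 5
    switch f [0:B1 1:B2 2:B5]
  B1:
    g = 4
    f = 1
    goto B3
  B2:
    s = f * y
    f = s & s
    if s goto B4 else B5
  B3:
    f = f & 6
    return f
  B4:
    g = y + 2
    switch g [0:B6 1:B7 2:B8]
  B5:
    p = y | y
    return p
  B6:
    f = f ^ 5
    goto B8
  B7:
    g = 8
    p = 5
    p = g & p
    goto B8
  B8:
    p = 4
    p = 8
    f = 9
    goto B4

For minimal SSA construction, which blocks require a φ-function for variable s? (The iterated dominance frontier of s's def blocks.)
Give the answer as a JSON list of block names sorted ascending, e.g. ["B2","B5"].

Answer: ["B5"]

Analysis:
idom tree: B1←B0 B2←B0 B3←B1 B4←B2 B5←B0 B6←B4 B7←B4 B8←B4
Dom at joins:
  B4: preds {B2,B8}: {B0,B2} ∩ {B0,B2,B4,B8} = {B0,B2}; idom=B2
  B5: preds {B0,B2}: {B0} ∩ {B0,B2} = {B0}; idom=B0
  B8: preds {B4,B6,B7}: {B0,B2,B4} ∩ {B0,B2,B4,B6} ∩ {B0,B2,B4,B7} = {B0,B2,B4}; idom=B4

DF derivation:
  join B4 pred B2: · stop@B2
  join B4 pred B8: B8→B4 stop@B2
  join B5 pred B0: · stop@B0
  join B5 pred B2: B2 stop@B0
  join B8 pred B4: · stop@B4
  join B8 pred B6: B6 stop@B4
  join B8 pred B7: B7 stop@B4
  B0 → ∅
  B1 → ∅
  B2 → {B5}
  B3 → ∅
  B4 → {B4}
  B5 → ∅
  B6 → {B8}
  B7 → {B8}
  B8 → {B4}

φ for s: defs {B2}
  DF⁺ = {B5}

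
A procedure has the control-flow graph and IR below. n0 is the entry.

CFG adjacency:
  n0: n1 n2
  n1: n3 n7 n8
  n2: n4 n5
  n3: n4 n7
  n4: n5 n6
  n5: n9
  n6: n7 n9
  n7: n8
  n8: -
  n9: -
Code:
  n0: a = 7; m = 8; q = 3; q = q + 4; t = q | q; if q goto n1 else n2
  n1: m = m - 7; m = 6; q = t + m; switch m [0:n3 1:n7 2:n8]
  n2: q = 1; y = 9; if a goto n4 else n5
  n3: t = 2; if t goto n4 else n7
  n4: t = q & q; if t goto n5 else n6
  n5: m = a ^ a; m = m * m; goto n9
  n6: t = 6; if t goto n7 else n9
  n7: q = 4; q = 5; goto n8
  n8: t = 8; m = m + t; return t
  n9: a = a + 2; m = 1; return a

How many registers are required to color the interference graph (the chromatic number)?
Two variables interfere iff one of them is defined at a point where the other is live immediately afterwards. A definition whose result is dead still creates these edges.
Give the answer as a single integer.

Answer: 4

Analysis:
Block summaries:
  n0: def={a,m,q,t} ue=∅
  n1: def={m,q} ue={m,t}
  n2: def={q,y} ue={a}
  n3: def={t} ue=∅
  n4: def={t} ue={q}
  n5: def={m} ue={a}
  n6: def={t} ue=∅
  n7: def={q} ue=∅
  n8: def={m,t} ue={m}
  n9: def={a,m} ue={a}

Liveness:
  n0 li=∅ lo={a,m,t}
  n1 li={a,m,t} lo={a,m,q}
  n2 li={a,m} lo={a,m,q}
  n3 li={a,m,q} lo={a,m,q}
  n4 li={a,m,q} lo={a,m}
  n5 li={a} lo={a}
  n6 li={a,m} lo={a,m}
  n7 li={m} lo={m}
  n8 li={m} lo=∅
  n9 li={a} lo=∅

Conflict graph:
  a — {m,q,t,y}
  m — {a,q,t,y}
  q — {a,m,t,y}
  t — {a,m,q}
  y — {a,m,q}

Registers:
  lower bound: {a,m,q,t} mutually conflict ⇒ χ ≥ 4
  4-colouring: R0={a}  R1={m}  R2={q}  R3={t,y}
  χ = 4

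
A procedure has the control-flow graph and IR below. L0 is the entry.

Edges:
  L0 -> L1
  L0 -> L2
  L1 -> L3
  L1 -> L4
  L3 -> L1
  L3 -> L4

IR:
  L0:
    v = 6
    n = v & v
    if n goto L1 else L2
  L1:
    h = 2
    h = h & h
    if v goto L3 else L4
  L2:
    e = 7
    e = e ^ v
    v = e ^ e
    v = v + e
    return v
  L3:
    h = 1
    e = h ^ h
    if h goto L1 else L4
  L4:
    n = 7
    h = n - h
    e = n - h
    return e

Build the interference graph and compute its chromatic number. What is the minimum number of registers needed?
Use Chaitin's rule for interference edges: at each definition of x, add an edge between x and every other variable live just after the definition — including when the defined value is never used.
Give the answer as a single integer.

Block summaries:
  L0: {n,v} / ∅
  L1: {h} / {v}
  L2: {e,v} / {v}
  L3: {e,h} / ∅
  L4: {e,h,n} / {h}

Liveness:
  live L0: ∅→{v}
  live L1: {v}→{h,v}
  live L2: {v}→∅
  live L3: {v}→{h,v}
  live L4: {h}→∅

Interference:
  e↔{h,v}
  h↔{e,n,v}
  n↔{h,v}
  v↔{e,h,n}

Colouring:
  {e,h,v} pairwise interfere (3-clique) ⇒ χ ≥ 3
  3-colouring: R0={h}  R1={v}  R2={e,n}
  χ = 3

Answer: 3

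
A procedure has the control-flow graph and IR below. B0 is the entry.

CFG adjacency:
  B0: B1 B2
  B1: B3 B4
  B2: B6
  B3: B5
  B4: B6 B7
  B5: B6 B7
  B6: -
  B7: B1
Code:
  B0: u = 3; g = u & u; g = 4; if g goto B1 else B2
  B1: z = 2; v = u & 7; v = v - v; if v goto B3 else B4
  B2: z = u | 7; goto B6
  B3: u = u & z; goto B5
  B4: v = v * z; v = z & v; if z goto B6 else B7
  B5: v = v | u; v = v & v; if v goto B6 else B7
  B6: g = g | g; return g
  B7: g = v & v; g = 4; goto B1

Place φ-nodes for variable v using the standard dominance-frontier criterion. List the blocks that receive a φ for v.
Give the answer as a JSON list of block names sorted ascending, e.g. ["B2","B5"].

idom tree: B1←B0 B2←B0 B3←B1 B4←B1 B5←B3 B6←B0 B7←B1
Dom∩ at merges:
  B1: preds {B0,B7}: {B0} ∩ {B0,B1,B7} = {B0}; idom=B0
  B6: preds {B2,B4,B5}: {B0,B2} ∩ {B0,B1,B4} ∩ {B0,B1,B3,B5} = {B0}; idom=B0
  B7: preds {B4,B5}: {B0,B1,B4} ∩ {B0,B1,B3,B5} = {B0,B1}; idom=B1

DF walk-up:
  join B1 pred B0: · stop@B0
  join B1 pred B7: B7→B1 stop@B0
  join B6 pred B2: B2 stop@B0
  join B6 pred B4: B4→B1 stop@B0
  join B6 pred B5: B5→B3→B1 stop@B0
  join B7 pred B4: B4 stop@B1
  join B7 pred B5: B5→B3 stop@B1
  B0 → ∅
  B1 → {B1,B6}
  B2 → {B6}
  B3 → {B6,B7}
  B4 → {B6,B7}
  B5 → {B6,B7}
  B6 → ∅
  B7 → {B1}

φ for v: defs {B1,B4,B5}
  DF⁺ = {B1,B6,B7}

Answer: ["B1", "B6", "B7"]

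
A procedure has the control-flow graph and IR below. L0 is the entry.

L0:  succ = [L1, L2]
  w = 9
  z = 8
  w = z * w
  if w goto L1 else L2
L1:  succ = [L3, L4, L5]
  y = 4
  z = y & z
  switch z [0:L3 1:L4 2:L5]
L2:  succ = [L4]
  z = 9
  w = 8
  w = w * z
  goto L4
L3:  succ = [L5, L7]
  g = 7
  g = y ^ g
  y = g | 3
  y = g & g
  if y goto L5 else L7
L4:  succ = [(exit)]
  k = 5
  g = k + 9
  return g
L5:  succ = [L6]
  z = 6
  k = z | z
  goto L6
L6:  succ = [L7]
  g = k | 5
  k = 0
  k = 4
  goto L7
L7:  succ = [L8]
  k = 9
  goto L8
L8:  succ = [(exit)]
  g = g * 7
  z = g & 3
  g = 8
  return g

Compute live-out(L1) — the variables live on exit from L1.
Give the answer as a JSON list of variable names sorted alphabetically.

def/use:
  L0: def={w,z} ue=∅
  L1: def={y,z} ue={z}
  L2: def={w,z} ue=∅
  L3: def={g,y} ue={y}
  L4: def={g,k} ue=∅
  L5: def={k,z} ue=∅
  L6: def={g,k} ue={k}
  L7: def={k} ue=∅
  L8: def={g,z} ue={g}

Backward fixpoint:
  L0 li=∅ lo={z}
  L1 li={z} lo={y}
  L2 li=∅ lo=∅
  L3 li={y} lo={g}
  L4 li=∅ lo=∅
  L5 li=∅ lo={k}
  L6 li={k} lo={g}
  L7 li={g} lo={g}
  L8 li={g} lo=∅

live-out(L1) = ["y"]

Answer: ["y"]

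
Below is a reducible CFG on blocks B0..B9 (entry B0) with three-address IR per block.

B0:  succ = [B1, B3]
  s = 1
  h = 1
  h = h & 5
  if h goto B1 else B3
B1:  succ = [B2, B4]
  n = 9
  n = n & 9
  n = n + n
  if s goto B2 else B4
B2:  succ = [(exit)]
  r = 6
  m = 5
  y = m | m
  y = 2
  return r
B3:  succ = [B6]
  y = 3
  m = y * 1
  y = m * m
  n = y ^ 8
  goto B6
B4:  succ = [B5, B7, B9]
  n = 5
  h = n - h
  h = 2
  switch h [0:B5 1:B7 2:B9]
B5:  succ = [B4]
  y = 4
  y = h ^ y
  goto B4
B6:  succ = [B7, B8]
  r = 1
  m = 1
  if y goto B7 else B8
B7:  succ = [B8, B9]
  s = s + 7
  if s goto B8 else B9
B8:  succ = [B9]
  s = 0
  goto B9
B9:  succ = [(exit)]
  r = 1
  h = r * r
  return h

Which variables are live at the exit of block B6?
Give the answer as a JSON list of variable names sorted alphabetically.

Answer: ["s"]

Analysis:
Per-block:
  B0 def {h,s} use ∅
  B1 def {n} use {s}
  B2 def {m,r,y} use ∅
  B3 def {m,n,y} use ∅
  B4 def {h,n} use {h}
  B5 def {y} use {h}
  B6 def {m,r} use {y}
  B7 def {s} use {s}
  B8 def {s} use ∅
  B9 def {h,r} use ∅

Backward fixpoint:
  B0: in=∅ out={h,s}
  B1: in={h,s} out={h,s}
  B2: in=∅ out=∅
  B3: in={s} out={s,y}
  B4: in={h,s} out={h,s}
  B5: in={h,s} out={h,s}
  B6: in={s,y} out={s}
  B7: in={s} out=∅
  B8: in=∅ out=∅
  B9: in=∅ out=∅

live-out(B6) = ["s"]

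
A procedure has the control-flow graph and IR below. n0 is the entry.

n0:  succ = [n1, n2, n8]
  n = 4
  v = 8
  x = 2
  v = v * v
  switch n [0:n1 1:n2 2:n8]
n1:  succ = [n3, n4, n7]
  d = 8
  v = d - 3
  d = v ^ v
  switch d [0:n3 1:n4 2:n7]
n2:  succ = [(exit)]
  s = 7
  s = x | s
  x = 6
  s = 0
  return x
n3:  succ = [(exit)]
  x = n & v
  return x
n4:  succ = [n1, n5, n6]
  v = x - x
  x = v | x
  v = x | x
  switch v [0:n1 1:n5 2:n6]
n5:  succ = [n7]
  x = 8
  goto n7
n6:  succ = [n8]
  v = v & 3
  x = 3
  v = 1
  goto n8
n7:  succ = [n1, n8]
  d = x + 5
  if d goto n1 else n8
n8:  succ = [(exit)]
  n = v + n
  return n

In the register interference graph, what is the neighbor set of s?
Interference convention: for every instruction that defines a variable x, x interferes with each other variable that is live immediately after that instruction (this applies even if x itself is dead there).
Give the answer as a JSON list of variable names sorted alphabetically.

def/use:
  n0 def {n,v,x} use ∅
  n1 def {d,v} use ∅
  n2 def {s,x} use {x}
  n3 def {x} use {n,v}
  n4 def {v,x} use {x}
  n5 def {x} use ∅
  n6 def {v,x} use {v}
  n7 def {d} use {x}
  n8 def {n} use {n,v}

Live sets:
  n0: in=∅ out={n,v,x}
  n1: in={n,x} out={n,v,x}
  n2: in={x} out=∅
  n3: in={n,v} out=∅
  n4: in={n,x} out={n,v,x}
  n5: in={n,v} out={n,v,x}
  n6: in={n,v} out={n,v}
  n7: in={n,v,x} out={n,v,x}
  n8: in={n,v} out=∅

Interference:
  d↔{n,v,x}
  n↔{d,v,x}
  s↔{x}
  v↔{d,n,x}
  x↔{d,n,s,v}

N(s) = ["x"]

Answer: ["x"]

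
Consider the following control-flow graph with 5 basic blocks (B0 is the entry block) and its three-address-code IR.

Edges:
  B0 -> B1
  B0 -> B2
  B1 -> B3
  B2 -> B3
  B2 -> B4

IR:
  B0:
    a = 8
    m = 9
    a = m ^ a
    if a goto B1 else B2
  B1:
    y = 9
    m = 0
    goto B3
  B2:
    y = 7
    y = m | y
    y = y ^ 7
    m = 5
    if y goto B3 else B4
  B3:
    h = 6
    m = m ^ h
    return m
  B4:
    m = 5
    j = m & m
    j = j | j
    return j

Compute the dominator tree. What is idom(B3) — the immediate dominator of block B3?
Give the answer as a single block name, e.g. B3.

Answer: B0

Analysis:
idom tree: B1←B0 B2←B0 B3←B0 B4←B2
Join-block Dom:
  B3: preds {B1,B2}: {B0,B1} ∩ {B0,B2} = {B0}; idom=B0

idom(B3) = B0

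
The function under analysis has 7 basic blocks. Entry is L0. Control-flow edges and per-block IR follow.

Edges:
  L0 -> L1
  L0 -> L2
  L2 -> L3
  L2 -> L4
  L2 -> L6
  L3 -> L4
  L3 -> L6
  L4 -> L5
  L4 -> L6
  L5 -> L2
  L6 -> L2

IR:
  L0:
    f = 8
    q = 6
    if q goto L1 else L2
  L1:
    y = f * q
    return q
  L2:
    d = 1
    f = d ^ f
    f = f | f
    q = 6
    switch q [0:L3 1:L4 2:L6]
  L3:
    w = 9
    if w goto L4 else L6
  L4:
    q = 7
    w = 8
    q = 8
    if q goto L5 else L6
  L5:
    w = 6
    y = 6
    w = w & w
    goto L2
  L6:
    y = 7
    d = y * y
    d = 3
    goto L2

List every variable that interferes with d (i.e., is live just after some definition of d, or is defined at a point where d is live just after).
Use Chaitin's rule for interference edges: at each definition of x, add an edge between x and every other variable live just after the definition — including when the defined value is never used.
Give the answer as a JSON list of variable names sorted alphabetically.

def/use:
  L0: def={f,q} ue=∅
  L1: def={y} ue={f,q}
  L2: def={d,f,q} ue={f}
  L3: def={w} ue=∅
  L4: def={q,w} ue=∅
  L5: def={w,y} ue=∅
  L6: def={d,y} ue=∅

Liveness:
  live L0: ∅→{f,q}
  live L1: {f,q}→∅
  live L2: {f}→{f}
  live L3: {f}→{f}
  live L4: {f}→{f}
  live L5: {f}→{f}
  live L6: {f}→{f}

Interference:
  d↔{f}
  f↔{d,q,w,y}
  q↔{f,y}
  w↔{f,y}
  y↔{f,q,w}

N(d) = ["f"]

Answer: ["f"]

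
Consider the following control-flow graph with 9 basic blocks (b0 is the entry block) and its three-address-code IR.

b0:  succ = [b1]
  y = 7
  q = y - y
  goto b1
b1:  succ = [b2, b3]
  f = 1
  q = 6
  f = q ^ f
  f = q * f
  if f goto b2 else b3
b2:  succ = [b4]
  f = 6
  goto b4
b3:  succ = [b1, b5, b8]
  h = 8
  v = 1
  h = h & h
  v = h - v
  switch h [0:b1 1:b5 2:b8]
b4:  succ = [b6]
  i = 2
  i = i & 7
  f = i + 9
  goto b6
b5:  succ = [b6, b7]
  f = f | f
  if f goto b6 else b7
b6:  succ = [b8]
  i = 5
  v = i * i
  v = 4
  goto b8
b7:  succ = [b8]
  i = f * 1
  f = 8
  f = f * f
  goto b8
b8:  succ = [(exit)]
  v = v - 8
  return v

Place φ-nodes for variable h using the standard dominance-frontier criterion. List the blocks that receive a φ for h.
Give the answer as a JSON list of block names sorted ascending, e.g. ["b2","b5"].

Answer: ["b1", "b6", "b8"]

Analysis:
idom tree: b1←b0 b2←b1 b3←b1 b4←b2 b5←b3 b6←b1 b7←b5 b8←b1
Dom∩ at merges:
  b1: preds {b0,b3}: {b0} ∩ {b0,b1,b3} = {b0}; idom=b0
  b6: preds {b4,b5}: {b0,b1,b2,b4} ∩ {b0,b1,b3,b5} = {b0,b1}; idom=b1
  b8: preds {b3,b6,b7}: {b0,b1,b3} ∩ {b0,b1,b6} ∩ {b0,b1,b3,b5,b7} = {b0,b1}; idom=b1

Frontier:
  b1←b0: walk · to b0
  b1←b3: walk b3→b1 to b0
  b6←b4: walk b4→b2 to b1
  b6←b5: walk b5→b3 to b1
  b8←b3: walk b3 to b1
  b8←b6: walk b6 to b1
  b8←b7: walk b7→b5→b3 to b1
  b0 → ∅
  b1 → {b1}
  b2 → {b6}
  b3 → {b1,b6,b8}
  b4 → {b6}
  b5 → {b6,b8}
  b6 → {b8}
  b7 → {b8}
  b8 → ∅

φ for h: defs {b3}
  DF⁺ = {b1,b6,b8}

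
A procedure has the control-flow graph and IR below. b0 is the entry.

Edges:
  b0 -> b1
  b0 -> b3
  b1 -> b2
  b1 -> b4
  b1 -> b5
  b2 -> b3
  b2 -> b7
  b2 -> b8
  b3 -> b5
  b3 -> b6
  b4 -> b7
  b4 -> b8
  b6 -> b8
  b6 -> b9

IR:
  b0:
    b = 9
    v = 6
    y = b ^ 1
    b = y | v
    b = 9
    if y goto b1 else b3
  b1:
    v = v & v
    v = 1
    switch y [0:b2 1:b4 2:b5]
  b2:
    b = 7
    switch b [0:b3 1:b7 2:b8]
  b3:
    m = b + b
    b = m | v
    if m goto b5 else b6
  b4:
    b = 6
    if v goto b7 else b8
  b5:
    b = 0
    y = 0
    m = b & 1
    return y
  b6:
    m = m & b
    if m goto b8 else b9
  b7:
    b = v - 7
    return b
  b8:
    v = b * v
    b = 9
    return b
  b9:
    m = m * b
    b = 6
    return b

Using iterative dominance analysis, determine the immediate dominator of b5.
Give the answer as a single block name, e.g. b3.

idom tree: b1←b0 b2←b1 b3←b0 b4←b1 b5←b0 b6←b3 b7←b1 b8←b0 b9←b6
Dom∩ at merges:
  b3: preds {b0,b2}: {b0} ∩ {b0,b1,b2} = {b0}; idom=b0
  b5: preds {b1,b3}: {b0,b1} ∩ {b0,b3} = {b0}; idom=b0
  b7: preds {b2,b4}: {b0,b1,b2} ∩ {b0,b1,b4} = {b0,b1}; idom=b1
  b8: preds {b2,b4,b6}: {b0,b1,b2} ∩ {b0,b1,b4} ∩ {b0,b3,b6} = {b0}; idom=b0

idom(b5) = b0

Answer: b0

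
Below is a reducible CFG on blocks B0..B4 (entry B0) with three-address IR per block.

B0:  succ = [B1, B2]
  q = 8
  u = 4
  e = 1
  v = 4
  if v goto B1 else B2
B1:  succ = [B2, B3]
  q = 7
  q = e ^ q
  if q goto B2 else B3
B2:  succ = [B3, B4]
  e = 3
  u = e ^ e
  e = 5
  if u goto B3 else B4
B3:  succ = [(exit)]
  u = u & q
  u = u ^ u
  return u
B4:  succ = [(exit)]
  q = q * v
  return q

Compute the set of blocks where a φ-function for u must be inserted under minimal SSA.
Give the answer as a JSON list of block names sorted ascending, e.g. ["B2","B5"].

idom tree: B1←B0 B2←B0 B3←B0 B4←B2
Dom at joins:
  B2: preds {B0,B1}: {B0} ∩ {B0,B1} = {B0}; idom=B0
  B3: preds {B1,B2}: {B0,B1} ∩ {B0,B2} = {B0}; idom=B0

DF derivation:
  B2←B0: walk · to B0
  B2←B1: walk B1 to B0
  B3←B1: walk B1 to B0
  B3←B2: walk B2 to B0
  DF(B0)=∅
  DF(B1)={B2,B3}
  DF(B2)={B3}
  DF(B3)=∅
  DF(B4)=∅

φ for u: defs {B0,B2,B3}
  DF⁺ = {B3}

Answer: ["B3"]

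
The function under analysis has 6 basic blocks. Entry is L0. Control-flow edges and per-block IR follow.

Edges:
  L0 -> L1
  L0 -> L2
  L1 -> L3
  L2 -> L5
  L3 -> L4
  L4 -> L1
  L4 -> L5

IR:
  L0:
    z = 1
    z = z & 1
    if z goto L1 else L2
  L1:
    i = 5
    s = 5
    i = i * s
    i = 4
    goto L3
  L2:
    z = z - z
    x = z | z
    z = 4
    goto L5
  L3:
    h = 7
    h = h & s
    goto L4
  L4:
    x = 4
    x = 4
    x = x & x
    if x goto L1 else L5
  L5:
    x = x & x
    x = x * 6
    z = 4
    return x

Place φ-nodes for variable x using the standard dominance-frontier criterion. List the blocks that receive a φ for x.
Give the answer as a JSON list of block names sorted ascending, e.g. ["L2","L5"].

Answer: ["L1", "L5"]

Working:
idom tree: L1←L0 L2←L0 L3←L1 L4←L3 L5←L0
Dom∩ at merges:
  L1: preds {L0,L4}: {L0} ∩ {L0,L1,L3,L4} = {L0}; idom=L0
  L5: preds {L2,L4}: {L0,L2} ∩ {L0,L1,L3,L4} = {L0}; idom=L0

Frontier:
  L1←L0: walk · to L0
  L1←L4: walk L4→L3→L1 to L0
  L5←L2: walk L2 to L0
  L5←L4: walk L4→L3→L1 to L0
  L0 → ∅
  L1 → {L1,L5}
  L2 → {L5}
  L3 → {L1,L5}
  L4 → {L1,L5}
  L5 → ∅

φ for x: defs {L2,L4,L5}
  DF⁺ = {L1,L5}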